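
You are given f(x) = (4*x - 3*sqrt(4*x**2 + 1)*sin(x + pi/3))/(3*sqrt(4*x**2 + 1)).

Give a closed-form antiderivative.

A candidate is checked by its d/dx: the result must match f(x).
Check: d/dx[sqrt(4*x**2 + 1)/3 + cos(x + pi/3)] = (4*x - 3*sqrt(4*x**2 + 1)*sin(x + pi/3))/(3*sqrt(4*x**2 + 1)) = f(x).

An antiderivative is F(x) = sqrt(4*x**2 + 1)/3 + cos(x + pi/3).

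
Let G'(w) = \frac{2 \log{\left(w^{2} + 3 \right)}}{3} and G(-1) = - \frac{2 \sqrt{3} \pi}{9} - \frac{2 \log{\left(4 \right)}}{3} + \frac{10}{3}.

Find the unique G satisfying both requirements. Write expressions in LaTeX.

G(w) = \frac{2 w \log{\left(w^{2} + 3 \right)}}{3} - \frac{4 w}{3} + \frac{4 \sqrt{3} \operatorname{atan}{\left(\frac{\sqrt{3} w}{3} \right)}}{3} + 2

Whatever form G(w) takes, its d/dw must return the stated G'(w).
A general antiderivative is \frac{2 w \log{\left(w^{2} + 3 \right)}}{3} - \frac{4 w}{3} + \frac{4 \sqrt{3} \operatorname{atan}{\left(\frac{\sqrt{3} w}{3} \right)}}{3} + C.
The condition gives C = - \frac{2 \sqrt{3} \pi}{9} - \frac{2 \log{\left(4 \right)}}{3} + \frac{10}{3} - (- \frac{2 \sqrt{3} \pi}{9} - \frac{2 \log{\left(4 \right)}}{3} + \frac{4}{3}) = 2.
So G(w) = \frac{2 w \log{\left(w^{2} + 3 \right)}}{3} - \frac{4 w}{3} + \frac{4 \sqrt{3} \operatorname{atan}{\left(\frac{\sqrt{3} w}{3} \right)}}{3} + 2.
Check: d/dw[\frac{2 w \log{\left(w^{2} + 3 \right)}}{3} - \frac{4 w}{3} + \frac{4 \sqrt{3} \operatorname{atan}{\left(\frac{\sqrt{3} w}{3} \right)}}{3} + 2] = \frac{2 \log{\left(w^{2} + 3 \right)}}{3} = G'(w).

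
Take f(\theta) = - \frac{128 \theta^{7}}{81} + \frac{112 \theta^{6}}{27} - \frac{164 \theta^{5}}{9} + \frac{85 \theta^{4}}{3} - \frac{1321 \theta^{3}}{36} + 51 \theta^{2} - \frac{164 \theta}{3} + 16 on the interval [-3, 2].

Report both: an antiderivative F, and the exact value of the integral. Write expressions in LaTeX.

Integrate term by term and add the pieces.
F(\theta) = - \frac{256 \theta^{8} - 768 \theta^{7} + 3936 \theta^{6} - 7344 \theta^{5} + 11889 \theta^{4} - 22032 \theta^{3} + 35424 \theta^{2} - 20736 \theta + 20736}{1296} is an antiderivative of f.
Check: d/d\theta[- \frac{256 \theta^{8} - 768 \theta^{7} + 3936 \theta^{6} - 7344 \theta^{5} + 11889 \theta^{4} - 22032 \theta^{3} + 35424 \theta^{2} - 20736 \theta + 20736}{1296}] = - \frac{128 \theta^{7}}{81} + \frac{112 \theta^{6}}{27} - \frac{164 \theta^{5}}{9} + \frac{85 \theta^{4}}{3} - \frac{1321 \theta^{3}}{36} + 51 \theta^{2} - \frac{164 \theta}{3} + 16 = f(\theta).
F(2) = - \frac{7441}{81}; F(-3) = - \frac{123121}{16}.
Integral = F(2) - F(-3) = \frac{9853745}{1296}.

Antiderivative: F(\theta) = - \frac{256 \theta^{8} - 768 \theta^{7} + 3936 \theta^{6} - 7344 \theta^{5} + 11889 \theta^{4} - 22032 \theta^{3} + 35424 \theta^{2} - 20736 \theta + 20736}{1296}; value = \frac{9853745}{1296}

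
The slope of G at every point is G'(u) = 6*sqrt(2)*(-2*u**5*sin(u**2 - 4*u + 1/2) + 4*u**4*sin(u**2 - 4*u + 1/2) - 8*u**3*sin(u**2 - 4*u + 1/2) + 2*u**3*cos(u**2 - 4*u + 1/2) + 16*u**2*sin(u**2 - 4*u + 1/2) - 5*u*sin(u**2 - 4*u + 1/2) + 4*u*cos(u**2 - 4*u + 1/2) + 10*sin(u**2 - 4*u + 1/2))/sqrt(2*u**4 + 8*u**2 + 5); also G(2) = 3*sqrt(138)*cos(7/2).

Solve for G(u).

G(u) = 6*sqrt(u**4 + 4*u**2 + 5/2)*cos(u**2 - 4*u + 1/2)

G'(u) has the shape v'r + vr' for v = 6*sqrt(u**4 + 4*u**2 + 5/2) and r = cos(u**2 - 4*u + 1/2) — it is the derivative of the product v*r.
A general antiderivative is 6*sqrt(u**4 + 4*u**2 + 5/2)*cos(u**2 - 4*u + 1/2) + C.
The condition gives C = 3*sqrt(138)*cos(7/2) - (3*sqrt(138)*cos(7/2)) = 0.
So G(u) = 6*sqrt(u**4 + 4*u**2 + 5/2)*cos(u**2 - 4*u + 1/2).
Check: d/du[6*sqrt(u**4 + 4*u**2 + 5/2)*cos(u**2 - 4*u + 1/2)] = sqrt(2)*(-24*u**5*sin(u**2 - 4*u + 1/2) + 48*u**4*sin(u**2 - 4*u + 1/2) - 96*u**3*sin(u**2 - 4*u + 1/2) + 24*u**3*cos(u**2 - 4*u + 1/2) + 192*u**2*sin(u**2 - 4*u + 1/2) - 60*u*sin(u**2 - 4*u + 1/2) + 48*u*cos(u**2 - 4*u + 1/2) + 120*sin(u**2 - 4*u + 1/2))/(2*sqrt(2*u**4 + 8*u**2 + 5)), which equals G'(u).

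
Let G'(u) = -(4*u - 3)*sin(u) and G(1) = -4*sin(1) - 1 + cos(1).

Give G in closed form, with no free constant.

G(u) = 4*u*cos(u) - 4*sin(u) - 3*cos(u) - 1

A first test for any G(u): its u-derivative must equal the given G'(u).
A general antiderivative is 4*u*cos(u) - 4*sin(u) - 3*cos(u) + C.
The condition gives C = -4*sin(1) - 1 + cos(1) - (-4*sin(1) + cos(1)) = -1.
So G(u) = 4*u*cos(u) - 4*sin(u) - 3*cos(u) - 1.
Check: d/du[4*u*cos(u) - 4*sin(u) - 3*cos(u) - 1] = -4*u*sin(u) + 3*sin(u), which equals G'(u).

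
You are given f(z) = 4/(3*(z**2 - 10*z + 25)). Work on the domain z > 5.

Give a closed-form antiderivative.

An antiderivative is F(z) = -4/(3*(z - 5)).

Since d/dz undoes antidifferentiation here, F'(z) = f(z) is required of F(z).
Check: d/dz[-4/(3*(z - 5))] = 4/(3*z**2 - 30*z + 75), which equals f(z).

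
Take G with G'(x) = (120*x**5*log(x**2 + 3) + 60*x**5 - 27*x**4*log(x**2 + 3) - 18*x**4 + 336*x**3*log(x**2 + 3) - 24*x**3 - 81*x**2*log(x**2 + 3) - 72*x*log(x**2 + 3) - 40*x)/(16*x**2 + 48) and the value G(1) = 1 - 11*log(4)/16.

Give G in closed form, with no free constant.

G(x) = (-(-30*x**4 + 9*x**3 + 12*x**2 + 20)*log(x**2 + 3) + 16)/16

G'(x) has the shape u'v + uv' for u = 15*x**4/8 - 9*x**3/16 - 3*x**2/4 - 5/4 and v = log(x**2 + 3) — it is the derivative of the product u*v.
A general antiderivative is -3*(-5*x**4/2 + 3*x**3/4 + x**2 + 5/3)*log(x**2 + 3)/4 + C.
The condition gives C = 1 - 11*log(4)/16 - (-11*log(4)/16) = 1.
So G(x) = (-(-30*x**4 + 9*x**3 + 12*x**2 + 20)*log(x**2 + 3) + 16)/16.
Check: d/dx[(-(-30*x**4 + 9*x**3 + 12*x**2 + 20)*log(x**2 + 3) + 16)/16] = (120*x**5*log(x**2 + 3) + 60*x**5 - 27*x**4*log(x**2 + 3) - 18*x**4 + 336*x**3*log(x**2 + 3) - 24*x**3 - 81*x**2*log(x**2 + 3) - 72*x*log(x**2 + 3) - 40*x)/(16*x**2 + 48) = G'(x).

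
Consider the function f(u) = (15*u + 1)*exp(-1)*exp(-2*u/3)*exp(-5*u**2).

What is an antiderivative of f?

The substitution w = -5*u**2 - 2*u/3 - 1 works: f is exactly (dF/dw)*(dw/du) for that inner function.
Check: d/du[-3*exp(-5*u**2 - 2*u/3 - 1)/2] = (15*u + 1)*exp(-1)*exp(-2*u/3)*exp(-5*u**2) = f(u).

An antiderivative is F(u) = -3*exp(-5*u**2 - 2*u/3 - 1)/2.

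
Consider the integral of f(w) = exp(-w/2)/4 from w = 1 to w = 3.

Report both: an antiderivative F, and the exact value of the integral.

Antiderivative: F(w) = -exp(-w/2)/2; value = -exp(-3/2)/2 + exp(-1/2)/2

Since d/dw undoes antidifferentiation here, F'(w) = f(w) is required of F(w).
F(w) = -exp(-w/2)/2 is an antiderivative of f.
Check: d/dw[-exp(-w/2)/2] = exp(-w/2)/4 = f(w).
F(3) = -exp(-3/2)/2; F(1) = -exp(-1/2)/2.
Integral = F(3) - F(1) = -exp(-3/2)/2 + exp(-1/2)/2.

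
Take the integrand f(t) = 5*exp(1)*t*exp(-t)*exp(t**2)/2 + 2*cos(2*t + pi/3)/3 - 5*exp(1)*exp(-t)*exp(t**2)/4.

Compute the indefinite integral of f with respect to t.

The integrand splits into summands that can be handled one at a time.
Check: d/dt[(4*sin(2*t + pi/3) + 15*exp(1)*exp(-t)*exp(t**2))/12] = (30*exp(1)*t*exp(t**2) + 8*exp(t)*cos(2*t + pi/3) - 15*exp(1)*exp(t**2))*exp(-t)/12, which equals f(t).

F(t) = (4*sin(2*t + pi/3) + 15*exp(1)*exp(-t)*exp(t**2))/12 + C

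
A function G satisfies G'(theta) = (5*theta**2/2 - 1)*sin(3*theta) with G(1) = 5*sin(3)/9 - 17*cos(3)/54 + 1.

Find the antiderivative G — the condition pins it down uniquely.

G(theta) = -(45*theta**2*cos(3*theta) - 30*theta*sin(3*theta) - 28*cos(3*theta) - 54)/54

Whatever form G(theta) takes, its d/dtheta must return the stated G'(theta).
A general antiderivative is -5*theta**2*cos(3*theta)/6 + 5*theta*sin(3*theta)/9 + 14*cos(3*theta)/27 + C.
The condition gives C = 5*sin(3)/9 - 17*cos(3)/54 + 1 - (5*sin(3)/9 - 17*cos(3)/54) = 1.
So G(theta) = -(45*theta**2*cos(3*theta) - 30*theta*sin(3*theta) - 28*cos(3*theta) - 54)/54.
Check: d/dtheta[-(45*theta**2*cos(3*theta) - 30*theta*sin(3*theta) - 28*cos(3*theta) - 54)/54] = 5*theta**2*sin(3*theta)/2 - sin(3*theta), which equals G'(theta).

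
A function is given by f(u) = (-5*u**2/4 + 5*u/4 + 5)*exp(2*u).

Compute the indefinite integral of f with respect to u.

F(u) = (-5*u**2 + 10*u + 15)*exp(2*u)/8 + C

f has the shape v'r + vr' for v = -5*u**2/8 + 5*u/4 + 15/8 and r = exp(2*u) — it is the derivative of the product v*r.
Check: d/du[(-5*u**2 + 10*u + 15)*exp(2*u)/8] = -5*u**2*exp(2*u)/4 + 5*u*exp(2*u)/4 + 5*exp(2*u), which equals f(u).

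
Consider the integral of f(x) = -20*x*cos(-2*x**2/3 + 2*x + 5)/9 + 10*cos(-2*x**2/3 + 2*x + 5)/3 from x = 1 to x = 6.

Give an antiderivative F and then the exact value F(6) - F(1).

Antiderivative: F(x) = 5*sin(-2*x**2/3 + 2*x + 5)/3; value = -5*sin(7)/3 - 5*sin(19/3)/3

f matches the chain-rule pattern g'(h)*h' with inner function h(x) = -2*x**2/3 + 2*x + 5; substituting u = h(x) collapses the integral.
F(x) = 5*sin(-2*x**2/3 + 2*x + 5)/3 is an antiderivative of f.
Check: d/dx[5*sin(-2*x**2/3 + 2*x + 5)/3] = -20*x*cos(-2*x**2/3 + 2*x + 5)/9 + 10*cos(-2*x**2/3 + 2*x + 5)/3 = f(x).
F(6) = -5*sin(7)/3; F(1) = 5*sin(19/3)/3.
Integral = F(6) - F(1) = -5*sin(7)/3 - 5*sin(19/3)/3.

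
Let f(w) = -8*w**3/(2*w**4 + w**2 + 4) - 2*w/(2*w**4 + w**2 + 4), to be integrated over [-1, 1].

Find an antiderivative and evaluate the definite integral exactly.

Antiderivative: F(w) = -log(w**4 + w**2/2 + 2); value = 0

The substitution u = w**4 + w**2/2 + 2 works: f is exactly (dF/du)*(du/dw) for that inner function.
F(w) = -log(w**4 + w**2/2 + 2) is an antiderivative of f.
Check: d/dw[-log(w**4 + w**2/2 + 2)] = (-8*w**3 - 2*w)/(2*w**4 + w**2 + 4), which equals f(w).
F(1) = -log(7/2); F(-1) = -log(7/2).
Integral = F(1) - F(-1) = 0.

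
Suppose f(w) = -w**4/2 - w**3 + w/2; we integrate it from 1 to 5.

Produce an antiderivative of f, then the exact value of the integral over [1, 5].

Antiderivative: F(w) = w**2*(-2*w**3 - 5*w**2 + 5)/20; value = -2312/5

Integrate term by term and add the pieces.
F(w) = w**2*(-2*w**3 - 5*w**2 + 5)/20 is an antiderivative of f.
Check: d/dw[w**2*(-2*w**3 - 5*w**2 + 5)/20] = -w**4/2 - w**3 + w/2 = f(w).
F(5) = -925/2; F(1) = -1/10.
Integral = F(5) - F(1) = -2312/5.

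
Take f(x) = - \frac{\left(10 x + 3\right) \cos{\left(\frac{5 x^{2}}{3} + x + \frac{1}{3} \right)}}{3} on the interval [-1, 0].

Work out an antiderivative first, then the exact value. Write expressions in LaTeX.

Antiderivative: F(x) = - \sin{\left(\frac{5 x^{2}}{3} + x + \frac{1}{3} \right)}; value = - \sin{\left(\frac{1}{3} \right)} + \sin{\left(1 \right)}

f matches the chain-rule pattern g'(h)*h' with inner function h(x) = \frac{5 x^{2}}{3} + x + \frac{1}{3}; substituting u = h(x) collapses the integral.
F(x) = - \sin{\left(\frac{5 x^{2}}{3} + x + \frac{1}{3} \right)} is an antiderivative of f.
Check: d/dx[- \sin{\left(\frac{5 x^{2}}{3} + x + \frac{1}{3} \right)}] = - \frac{10 x \cos{\left(\frac{5 x^{2}}{3} + x + \frac{1}{3} \right)}}{3} - \cos{\left(\frac{5 x^{2}}{3} + x + \frac{1}{3} \right)}, which equals f(x).
F(0) = - \sin{\left(\frac{1}{3} \right)}; F(-1) = - \sin{\left(1 \right)}.
Integral = F(0) - F(-1) = - \sin{\left(\frac{1}{3} \right)} + \sin{\left(1 \right)}.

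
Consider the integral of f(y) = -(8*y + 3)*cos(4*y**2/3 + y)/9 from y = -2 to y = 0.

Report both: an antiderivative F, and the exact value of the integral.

The substitution u = 4*y**2/3 + y works: f is exactly (dF/du)*(du/dy) for that inner function.
F(y) = -sin(4*y**2/3 + y)/3 is an antiderivative of f.
Check: d/dy[-sin(4*y**2/3 + y)/3] = -8*y*cos(4*y**2/3 + y)/9 - cos(4*y**2/3 + y)/3, which equals f(y).
F(0) = 0; F(-2) = -sin(10/3)/3.
Integral = F(0) - F(-2) = sin(10/3)/3.

Antiderivative: F(y) = -sin(4*y**2/3 + y)/3; value = sin(10/3)/3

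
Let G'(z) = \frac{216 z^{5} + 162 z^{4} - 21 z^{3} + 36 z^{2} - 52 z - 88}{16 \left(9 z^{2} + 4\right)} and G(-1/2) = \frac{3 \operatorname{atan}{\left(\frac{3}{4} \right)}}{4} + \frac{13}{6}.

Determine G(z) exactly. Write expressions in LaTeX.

Since d/dz undoes antidifferentiation here, G(z) must give back the stated G'(z).
A general antiderivative is \frac{3 \left(- \frac{z^{2}}{2} - \frac{z}{4} + \frac{1}{3}\right)^{2}}{2} - \frac{3 \operatorname{atan}{\left(\frac{3 z}{2} \right)}}{4} + C.
The condition gives C = \frac{3 \operatorname{atan}{\left(\frac{3}{4} \right)}}{4} + \frac{13}{6} - (\frac{1}{6} + \frac{3 \operatorname{atan}{\left(\frac{3}{4} \right)}}{4}) = 2.
So G(z) = \frac{36 z^{4} + 36 z^{3} - 39 z^{2} - 24 z - 72 \operatorname{atan}{\left(\frac{3 z}{2} \right)} + 208}{96}.
Check: d/dz[\frac{36 z^{4} + 36 z^{3} - 39 z^{2} - 24 z - 72 \operatorname{atan}{\left(\frac{3 z}{2} \right)} + 208}{96}] = \frac{216 z^{5} + 162 z^{4} - 21 z^{3} + 36 z^{2} - 52 z - 88}{144 z^{2} + 64}, which equals G'(z).

G(z) = \frac{36 z^{4} + 36 z^{3} - 39 z^{2} - 24 z - 72 \operatorname{atan}{\left(\frac{3 z}{2} \right)} + 208}{96}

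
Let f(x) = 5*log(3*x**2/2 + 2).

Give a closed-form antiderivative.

An antiderivative is F(x) = 5*x*log(3*x**2/2 + 2) - 10*x + 20*sqrt(3)*atan(sqrt(3)*x/2)/3.

For F(x) to be correct the identity F'(x) - f(x) = 0 must hold.
Check: d/dx[5*x*log(3*x**2/2 + 2) - 10*x + 20*sqrt(3)*atan(sqrt(3)*x/2)/3] = 5*log(3*x**2/2 + 2) = f(x).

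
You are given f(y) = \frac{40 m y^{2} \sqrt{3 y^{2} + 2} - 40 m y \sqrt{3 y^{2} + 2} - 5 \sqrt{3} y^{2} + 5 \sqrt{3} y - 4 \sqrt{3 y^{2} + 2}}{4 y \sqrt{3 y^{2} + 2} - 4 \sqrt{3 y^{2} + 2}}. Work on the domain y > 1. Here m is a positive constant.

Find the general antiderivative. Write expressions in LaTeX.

An antiderivative F(y) passes only if d/dy[F] lands on f(y) exactly.
Check: d/dy[5 m y^{2} - \frac{5 \sqrt{y^{2} + \frac{2}{3}}}{4} - \log{\left(\frac{y}{2} - \frac{1}{2} \right)}] = \frac{40 m y^{2} \sqrt{3 y^{2} + 2} - 40 m y \sqrt{3 y^{2} + 2} - 5 \sqrt{3} y^{2} + 5 \sqrt{3} y - 4 \sqrt{3 y^{2} + 2}}{4 y \sqrt{3 y^{2} + 2} - 4 \sqrt{3 y^{2} + 2}} = f(y).

F(y) = 5 m y^{2} - \frac{5 \sqrt{y^{2} + \frac{2}{3}}}{4} - \log{\left(\frac{y}{2} - \frac{1}{2} \right)} + C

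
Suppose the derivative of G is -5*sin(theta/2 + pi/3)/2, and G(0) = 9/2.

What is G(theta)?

G(theta) = 5*cos(theta/2 + pi/3) + 2

For G(theta) to be correct, d/dtheta[G] must agree with the stated G'(theta) identically.
A general antiderivative is 5*cos(theta/2 + pi/3) + C.
The condition gives C = 9/2 - (5/2) = 2.
So G(theta) = 5*cos(theta/2 + pi/3) + 2.
Check: d/dtheta[5*cos(theta/2 + pi/3) + 2] = -5*sin(theta/2 + pi/3)/2 = G'(theta).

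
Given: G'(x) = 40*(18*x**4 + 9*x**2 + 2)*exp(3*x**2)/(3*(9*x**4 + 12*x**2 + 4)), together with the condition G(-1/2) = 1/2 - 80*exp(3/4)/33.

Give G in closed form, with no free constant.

For G(x) to be correct, d/dx[G] must agree with the stated G'(x) identically.
A general antiderivative is 20*x*exp(3*x**2)/(3*(3*x**2/2 + 1)) + C.
The condition gives C = 1/2 - 80*exp(3/4)/33 - (-80*exp(3/4)/33) = 1/2.
So G(x) = (9*x**2 + 80*x*exp(3*x**2) + 6)/(6*(3*x**2 + 2)).
Check: d/dx[(9*x**2 + 80*x*exp(3*x**2) + 6)/(6*(3*x**2 + 2))] = (720*x**4*exp(3*x**2) + 360*x**2*exp(3*x**2) + 80*exp(3*x**2))/(27*x**4 + 36*x**2 + 12), which equals G'(x).

G(x) = (9*x**2 + 80*x*exp(3*x**2) + 6)/(6*(3*x**2 + 2))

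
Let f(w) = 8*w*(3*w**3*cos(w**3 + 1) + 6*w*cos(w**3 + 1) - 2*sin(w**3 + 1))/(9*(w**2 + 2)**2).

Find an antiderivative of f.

An antiderivative is F(w) = 8*sin(w**3 + 1)/(9*w**2 + 18).

Recognize the product-rule pattern: f = u'v + uv' with u = 4/(3*(3*w**2/2 + 3)), v = sin(w**3 + 1), so integration by parts undoes it.
Check: d/dw[8*sin(w**3 + 1)/(9*w**2 + 18)] = (24*w**4*cos(w**3 + 1) + 48*w**2*cos(w**3 + 1) - 16*w*sin(w**3 + 1))/(9*w**4 + 36*w**2 + 36), which equals f(w).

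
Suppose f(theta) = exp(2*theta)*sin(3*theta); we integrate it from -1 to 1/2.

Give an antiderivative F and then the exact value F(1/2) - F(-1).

Differentiate the proposed F(theta) back; it has to land on f(theta) exactly.
F(theta) = (2*sin(3*theta) - 3*cos(3*theta))*exp(2*theta)/13 is an antiderivative of f.
Check: d/dtheta[(2*sin(3*theta) - 3*cos(3*theta))*exp(2*theta)/13] = exp(2*theta)*sin(3*theta) = f(theta).
F(1/2) = -3*exp(1)*cos(3/2)/13 + 2*exp(1)*sin(3/2)/13; F(-1) = -2*exp(-2)*sin(3)/13 - 3*exp(-2)*cos(3)/13.
Integral = F(1/2) - F(-1) = -3*exp(1)*cos(3/2)/13 + 3*exp(-2)*cos(3)/13 + 2*exp(-2)*sin(3)/13 + 2*exp(1)*sin(3/2)/13.

Antiderivative: F(theta) = (2*sin(3*theta) - 3*cos(3*theta))*exp(2*theta)/13; value = -3*exp(1)*cos(3/2)/13 + 3*exp(-2)*cos(3)/13 + 2*exp(-2)*sin(3)/13 + 2*exp(1)*sin(3/2)/13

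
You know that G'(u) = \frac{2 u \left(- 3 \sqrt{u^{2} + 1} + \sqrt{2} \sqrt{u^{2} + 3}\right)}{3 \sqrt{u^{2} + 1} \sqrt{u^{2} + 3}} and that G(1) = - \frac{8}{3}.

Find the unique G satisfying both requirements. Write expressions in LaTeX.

G(u) = \frac{2 \left(\sqrt{2} \sqrt{u^{2} + 1} - 3 \sqrt{u^{2} + 3}\right)}{3}

Differentiate the proposed G(u) back; it has to land on the given G'(u).
A general antiderivative is \frac{4 \sqrt{\frac{u^{2}}{2} + \frac{1}{2}}}{3} - 2 \sqrt{u^{2} + 3} + C.
The condition gives C = - \frac{8}{3} - (- \frac{8}{3}) = 0.
So G(u) = \frac{2 \left(\sqrt{2} \sqrt{u^{2} + 1} - 3 \sqrt{u^{2} + 3}\right)}{3}.
Check: d/du[\frac{2 \left(\sqrt{2} \sqrt{u^{2} + 1} - 3 \sqrt{u^{2} + 3}\right)}{3}] = \frac{- 6 u \sqrt{u^{2} + 1} + 2 \sqrt{2} u \sqrt{u^{2} + 3}}{3 \sqrt{u^{2} + 1} \sqrt{u^{2} + 3}}, which equals G'(u).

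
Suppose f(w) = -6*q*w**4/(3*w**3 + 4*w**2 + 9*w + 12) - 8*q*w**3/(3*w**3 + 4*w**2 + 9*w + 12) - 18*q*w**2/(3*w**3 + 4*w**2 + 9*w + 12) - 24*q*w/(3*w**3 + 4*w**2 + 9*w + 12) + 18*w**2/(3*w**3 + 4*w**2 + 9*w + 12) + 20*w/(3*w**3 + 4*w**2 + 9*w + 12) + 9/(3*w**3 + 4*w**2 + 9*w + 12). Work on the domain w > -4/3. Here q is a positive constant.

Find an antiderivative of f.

An antiderivative is F(w) = -q*w**2 + log(3*w/2 + 2) + 5*log(w**2 + 3)/2.

Integrate term by term and add the pieces.
Check: d/dw[-q*w**2 + log(3*w/2 + 2) + 5*log(w**2 + 3)/2] = (-6*q*w**4 - 8*q*w**3 - 18*q*w**2 - 24*q*w + 18*w**2 + 20*w + 9)/(3*w**3 + 4*w**2 + 9*w + 12), which equals f(w).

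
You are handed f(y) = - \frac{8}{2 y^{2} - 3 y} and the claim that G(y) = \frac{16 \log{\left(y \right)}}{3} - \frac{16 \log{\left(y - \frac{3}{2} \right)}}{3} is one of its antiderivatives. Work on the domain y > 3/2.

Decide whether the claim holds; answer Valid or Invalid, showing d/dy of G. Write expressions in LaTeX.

Invalid: d/dy[G] - f = - \frac{8}{2 y^{2} - 3 y}, which is not 0.

d/dy[G] = - \frac{16}{2 y^{2} - 3 y}
d/dy[G] - f(y) = - \frac{8}{2 y^{2} - 3 y} != 0.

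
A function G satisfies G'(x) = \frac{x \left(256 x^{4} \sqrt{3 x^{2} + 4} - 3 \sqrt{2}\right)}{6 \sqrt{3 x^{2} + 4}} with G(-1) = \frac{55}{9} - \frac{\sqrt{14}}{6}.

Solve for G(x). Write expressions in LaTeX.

Whatever form G(x) takes, its d/dx must return the stated G'(x).
A general antiderivative is \frac{64 x^{6}}{9} - \frac{\sqrt{\frac{3 x^{2}}{2} + 2}}{3} + C.
The condition gives C = \frac{55}{9} - \frac{\sqrt{14}}{6} - (\frac{64}{9} - \frac{\sqrt{14}}{6}) = -1.
So G(x) = \frac{\sqrt{2} \left(64 \sqrt{2} x^{6} - 3 \sqrt{3 x^{2} + 4} - 9 \sqrt{2}\right)}{18}.
Check: d/dx[\frac{\sqrt{2} \left(64 \sqrt{2} x^{6} - 3 \sqrt{3 x^{2} + 4} - 9 \sqrt{2}\right)}{18}] = \frac{256 x^{5} \sqrt{3 x^{2} + 4} - 3 \sqrt{2} x}{6 \sqrt{3 x^{2} + 4}}, which equals G'(x).

G(x) = \frac{\sqrt{2} \left(64 \sqrt{2} x^{6} - 3 \sqrt{3 x^{2} + 4} - 9 \sqrt{2}\right)}{18}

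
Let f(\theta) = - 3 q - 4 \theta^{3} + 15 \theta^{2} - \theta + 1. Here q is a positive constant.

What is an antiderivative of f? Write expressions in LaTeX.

An antiderivative is F(\theta) = \frac{- 6 q \theta - 2 \theta^{4} + 10 \theta^{3} - \theta^{2} + 2 \theta - 2}{2}.

The integrand splits into summands that can be handled one at a time.
Check: d/d\theta[\frac{- 6 q \theta - 2 \theta^{4} + 10 \theta^{3} - \theta^{2} + 2 \theta - 2}{2}] = - 3 q - 4 \theta^{3} + 15 \theta^{2} - \theta + 1 = f(\theta).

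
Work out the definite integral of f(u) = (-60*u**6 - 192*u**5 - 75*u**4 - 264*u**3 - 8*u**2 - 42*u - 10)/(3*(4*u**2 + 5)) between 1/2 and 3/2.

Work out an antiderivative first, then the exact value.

Antiderivative: F(u) = -u**5 - 4*u**4 - u**2 - 2*u/3 - log(4*u**2 + 5)/2; value = -1451/48 - log(14)/2 + log(6)/2

Recover f(u) by differentiating a candidate F(u); any mismatch rules it out.
F(u) = -u**5 - 4*u**4 - u**2 - 2*u/3 - log(4*u**2 + 5)/2 is an antiderivative of f.
Check: d/du[-u**5 - 4*u**4 - u**2 - 2*u/3 - log(4*u**2 + 5)/2] = (-60*u**6 - 192*u**5 - 75*u**4 - 264*u**3 - 8*u**2 - 42*u - 10)/(12*u**2 + 15), which equals f(u).
F(3/2) = -995/32 - log(14)/2; F(1/2) = -log(6)/2 - 83/96.
Integral = F(3/2) - F(1/2) = -1451/48 - log(14)/2 + log(6)/2.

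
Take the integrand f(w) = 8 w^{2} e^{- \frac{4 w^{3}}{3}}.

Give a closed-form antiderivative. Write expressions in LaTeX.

The substitution u = - \frac{4 w^{3}}{3} works: f is exactly (dF/du)*(du/dw) for that inner function.
Check: d/dw[- 2 e^{- \frac{4 w^{3}}{3}}] = 8 w^{2} e^{- \frac{4 w^{3}}{3}} = f(w).

An antiderivative is F(w) = - 2 e^{- \frac{4 w^{3}}{3}}.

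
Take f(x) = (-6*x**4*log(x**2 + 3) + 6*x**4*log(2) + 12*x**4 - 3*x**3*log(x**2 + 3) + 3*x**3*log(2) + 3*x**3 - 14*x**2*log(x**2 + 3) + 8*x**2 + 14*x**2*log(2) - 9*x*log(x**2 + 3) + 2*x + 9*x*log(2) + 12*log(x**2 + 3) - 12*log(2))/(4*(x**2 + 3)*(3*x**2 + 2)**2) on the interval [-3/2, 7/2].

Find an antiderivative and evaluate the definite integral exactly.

Antiderivative: F(x) = (4*x + 1)*log(x**2/2 + 3/2)/(8*(3*x**2 + 2)); value = log(21/8)/14 + 3*log(61/8)/62

f has the shape u'v + uv' for u = (2*x/3 - 1/2)/(2*(2*x**2 + 4/3)) + 1/(2*(3*x**2 + 2)) and v = log(x**2/2 + 3/2) — it is the derivative of the product u*v.
F(x) = (4*x + 1)*log(x**2/2 + 3/2)/(8*(3*x**2 + 2)) is an antiderivative of f.
Check: d/dx[(4*x + 1)*log(x**2/2 + 3/2)/(8*(3*x**2 + 2))] = (-6*x**4*log(x**2 + 3) + 6*x**4*log(2) + 12*x**4 - 3*x**3*log(x**2 + 3) + 3*x**3*log(2) + 3*x**3 - 14*x**2*log(x**2 + 3) + 8*x**2 + 14*x**2*log(2) - 9*x*log(x**2 + 3) + 2*x + 9*x*log(2) + 12*log(x**2 + 3) - 12*log(2))/(36*x**6 + 156*x**4 + 160*x**2 + 48), which equals f(x).
F(7/2) = 3*log(61/8)/62; F(-3/2) = -log(21/8)/14.
Integral = F(7/2) - F(-3/2) = log(21/8)/14 + 3*log(61/8)/62.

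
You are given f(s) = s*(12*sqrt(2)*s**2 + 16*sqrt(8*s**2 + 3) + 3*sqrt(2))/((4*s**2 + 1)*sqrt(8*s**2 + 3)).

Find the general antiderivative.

Recover f(s) by differentiating a candidate F(s); any mismatch rules it out.
Check: d/ds[(3*sqrt(2)*sqrt(8*s**2 + 3) + 16*log(4*s**2 + 1))/8] = (12*sqrt(2)*s**3 + 16*s*sqrt(8*s**2 + 3) + 3*sqrt(2)*s)/(4*s**2*sqrt(8*s**2 + 3) + sqrt(8*s**2 + 3)), which equals f(s).

F(s) = (3*sqrt(2)*sqrt(8*s**2 + 3) + 16*log(4*s**2 + 1))/8 + C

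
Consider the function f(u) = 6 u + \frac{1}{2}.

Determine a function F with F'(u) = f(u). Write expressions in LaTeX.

Check any antiderivative F(u) by computing F'(u) and comparing it with f(u).
Check: d/du[3 u^{2} + \frac{u}{2}] = 6 u + \frac{1}{2} = f(u).

An antiderivative is F(u) = 3 u^{2} + \frac{u}{2}.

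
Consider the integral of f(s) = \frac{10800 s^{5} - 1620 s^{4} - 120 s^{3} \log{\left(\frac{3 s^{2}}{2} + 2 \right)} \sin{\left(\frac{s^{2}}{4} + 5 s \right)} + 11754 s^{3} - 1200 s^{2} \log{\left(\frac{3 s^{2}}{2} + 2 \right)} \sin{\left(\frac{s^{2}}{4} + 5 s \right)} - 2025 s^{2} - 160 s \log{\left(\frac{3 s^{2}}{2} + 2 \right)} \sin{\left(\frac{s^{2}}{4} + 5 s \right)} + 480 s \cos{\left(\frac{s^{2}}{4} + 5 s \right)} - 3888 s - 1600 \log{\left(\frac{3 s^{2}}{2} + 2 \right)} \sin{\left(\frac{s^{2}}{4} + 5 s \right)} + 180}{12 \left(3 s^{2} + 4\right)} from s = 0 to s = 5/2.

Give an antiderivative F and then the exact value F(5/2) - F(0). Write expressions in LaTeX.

Recover f(s) by differentiating a candidate F(s); any mismatch rules it out.
F(s) = 3 \left(- 5 s^{2} + \frac{s}{2} + \frac{5}{4}\right)^{2} + \frac{20 \log{\left(\frac{3 s^{2}}{2} + 2 \right)} \cos{\left(\frac{s^{2}}{4} + 5 s \right)}}{3} - 5 \log{\left(3 s^{2} + 4 \right)} is an antiderivative of f.
Check: d/ds[3 \left(- 5 s^{2} + \frac{s}{2} + \frac{5}{4}\right)^{2} + \frac{20 \log{\left(\frac{3 s^{2}}{2} + 2 \right)} \cos{\left(\frac{s^{2}}{4} + 5 s \right)}}{3} - 5 \log{\left(3 s^{2} + 4 \right)}] = \frac{10800 s^{5} - 1620 s^{4} - 120 s^{3} \log{\left(\frac{3 s^{2}}{2} + 2 \right)} \sin{\left(\frac{s^{2}}{4} + 5 s \right)} + 11754 s^{3} - 1200 s^{2} \log{\left(\frac{3 s^{2}}{2} + 2 \right)} \sin{\left(\frac{s^{2}}{4} + 5 s \right)} - 2025 s^{2} - 160 s \log{\left(\frac{3 s^{2}}{2} + 2 \right)} \sin{\left(\frac{s^{2}}{4} + 5 s \right)} + 480 s \cos{\left(\frac{s^{2}}{4} + 5 s \right)} - 3888 s - 1600 \log{\left(\frac{3 s^{2}}{2} + 2 \right)} \sin{\left(\frac{s^{2}}{4} + 5 s \right)} + 180}{36 s^{2} + 48}, which equals f(s).
F(5/2) = - 5 \log{\left(\frac{91}{4} \right)} + \frac{20 \log{\left(\frac{91}{8} \right)} \cos{\left(\frac{225}{16} \right)}}{3} + \frac{39675}{16}; F(0) = - 5 \log{\left(4 \right)} + \frac{20 \log{\left(2 \right)}}{3} + \frac{75}{16}.
Integral = F(5/2) - F(0) = - 5 \log{\left(\frac{91}{4} \right)} - \frac{20 \log{\left(2 \right)}}{3} + \frac{20 \log{\left(\frac{91}{8} \right)} \cos{\left(\frac{225}{16} \right)}}{3} + 5 \log{\left(4 \right)} + 2475.

Antiderivative: F(s) = 3 \left(- 5 s^{2} + \frac{s}{2} + \frac{5}{4}\right)^{2} + \frac{20 \log{\left(\frac{3 s^{2}}{2} + 2 \right)} \cos{\left(\frac{s^{2}}{4} + 5 s \right)}}{3} - 5 \log{\left(3 s^{2} + 4 \right)}; value = - 5 \log{\left(\frac{91}{4} \right)} - \frac{20 \log{\left(2 \right)}}{3} + \frac{20 \log{\left(\frac{91}{8} \right)} \cos{\left(\frac{225}{16} \right)}}{3} + 5 \log{\left(4 \right)} + 2475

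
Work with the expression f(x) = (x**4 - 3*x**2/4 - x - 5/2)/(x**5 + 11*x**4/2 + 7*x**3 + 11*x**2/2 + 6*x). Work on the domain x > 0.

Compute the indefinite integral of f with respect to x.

F(x) = -(5525*log(x) + 2584*log(x + 3/2) - 19149*log(x + 4) - 1110*log(x**2 + 1) + 210*atan(x))/13260 + C

Factor the denominator (2*x*(x + 4)*(2*x + 3)*(x**2 + 1)) and decompose: f = (74*x - 7)/(442*(x**2 + 1)) - 76/(195*(2*x + 3)) + 491/(340*(x + 4)) - 5/(12*x); each piece integrates to a log, atan, or power term.
Check: d/dx[-(5525*log(x) + 2584*log(x + 3/2) - 19149*log(x + 4) - 1110*log(x**2 + 1) + 210*atan(x))/13260] = (4*x**4 - 3*x**2 - 4*x - 10)/(4*x**5 + 22*x**4 + 28*x**3 + 22*x**2 + 24*x), which equals f(x).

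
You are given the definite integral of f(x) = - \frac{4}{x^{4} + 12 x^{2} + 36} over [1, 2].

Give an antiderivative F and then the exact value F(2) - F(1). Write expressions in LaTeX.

A first test for any F(x): its x-derivative must equal f(x) identically.
F(x) = \frac{- \sqrt{6} x^{2} \operatorname{atan}{\left(\frac{\sqrt{6} x}{6} \right)} - 6 x - 6 \sqrt{6} \operatorname{atan}{\left(\frac{\sqrt{6} x}{6} \right)}}{18 x^{2} + 108} is an antiderivative of f.
Check: d/dx[\frac{- \sqrt{6} x^{2} \operatorname{atan}{\left(\frac{\sqrt{6} x}{6} \right)} - 6 x - 6 \sqrt{6} \operatorname{atan}{\left(\frac{\sqrt{6} x}{6} \right)}}{18 x^{2} + 108}] = - \frac{4}{x^{4} + 12 x^{2} + 36} = f(x).
F(2) = - \frac{\sqrt{6} \operatorname{atan}{\left(\frac{\sqrt{6}}{3} \right)}}{18} - \frac{1}{15}; F(1) = - \frac{\sqrt{6} \operatorname{atan}{\left(\frac{\sqrt{6}}{6} \right)}}{18} - \frac{1}{21}.
Integral = F(2) - F(1) = - \frac{\sqrt{6} \operatorname{atan}{\left(\frac{\sqrt{6}}{3} \right)}}{18} - \frac{2}{105} + \frac{\sqrt{6} \operatorname{atan}{\left(\frac{\sqrt{6}}{6} \right)}}{18}.

Antiderivative: F(x) = \frac{- \sqrt{6} x^{2} \operatorname{atan}{\left(\frac{\sqrt{6} x}{6} \right)} - 6 x - 6 \sqrt{6} \operatorname{atan}{\left(\frac{\sqrt{6} x}{6} \right)}}{18 x^{2} + 108}; value = - \frac{\sqrt{6} \operatorname{atan}{\left(\frac{\sqrt{6}}{3} \right)}}{18} - \frac{2}{105} + \frac{\sqrt{6} \operatorname{atan}{\left(\frac{\sqrt{6}}{6} \right)}}{18}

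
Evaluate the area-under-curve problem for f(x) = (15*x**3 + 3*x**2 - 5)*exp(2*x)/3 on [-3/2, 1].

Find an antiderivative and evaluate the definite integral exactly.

Antiderivative: F(x) = 5*x**3*exp(2*x)/2 - 13*x**2*exp(2*x)/4 + 13*x*exp(2*x)/4 - 59*exp(2*x)/24; value = exp(2)/24 + 277*exp(-3)/12

Recognize the product-rule pattern: f = u'v + uv' with u = 5*x**3/2 - 13*x**2/4 + 13*x/4 - 59/24, v = exp(2*x), so integration by parts undoes it.
F(x) = 5*x**3*exp(2*x)/2 - 13*x**2*exp(2*x)/4 + 13*x*exp(2*x)/4 - 59*exp(2*x)/24 is an antiderivative of f.
Check: d/dx[5*x**3*exp(2*x)/2 - 13*x**2*exp(2*x)/4 + 13*x*exp(2*x)/4 - 59*exp(2*x)/24] = 5*x**3*exp(2*x) + x**2*exp(2*x) - 5*exp(2*x)/3, which equals f(x).
F(1) = exp(2)/24; F(-3/2) = -277*exp(-3)/12.
Integral = F(1) - F(-3/2) = exp(2)/24 + 277*exp(-3)/12.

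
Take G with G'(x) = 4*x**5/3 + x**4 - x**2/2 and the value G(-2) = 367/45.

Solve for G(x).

G(x) = (20*x**6 + 18*x**5 - 15*x**3 - 90)/90

Integrate term by term and add the pieces.
A general antiderivative is 2*x**6/9 + x**5/5 - x**3/6 + C.
The condition gives C = 367/45 - (412/45) = -1.
So G(x) = (20*x**6 + 18*x**5 - 15*x**3 - 90)/90.
Check: d/dx[(20*x**6 + 18*x**5 - 15*x**3 - 90)/90] = 4*x**5/3 + x**4 - x**2/2 = G'(x).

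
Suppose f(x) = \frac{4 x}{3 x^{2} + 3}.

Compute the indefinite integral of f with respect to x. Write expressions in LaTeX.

f matches the chain-rule pattern g'(h)*h' with inner function h(x) = 3 x^{2} + 3; substituting u = h(x) collapses the integral.
Check: d/dx[\frac{2 \log{\left(3 x^{2} + 3 \right)}}{3}] = \frac{4 x}{3 x^{2} + 3} = f(x).

F(x) = \frac{2 \log{\left(3 x^{2} + 3 \right)}}{3} + C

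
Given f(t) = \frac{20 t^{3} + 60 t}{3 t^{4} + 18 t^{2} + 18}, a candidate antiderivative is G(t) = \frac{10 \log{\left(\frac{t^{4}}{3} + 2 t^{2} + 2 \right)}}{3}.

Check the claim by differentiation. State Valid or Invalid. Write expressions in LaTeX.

Invalid: d/dt[G] - f = \frac{20 t^{3} + 60 t}{3 t^{4} + 18 t^{2} + 18}, which is not 0.

d/dt[G] = \frac{40 t^{3} + 120 t}{3 t^{4} + 18 t^{2} + 18}
d/dt[G] - f(t) = \frac{20 t^{3} + 60 t}{3 t^{4} + 18 t^{2} + 18} != 0.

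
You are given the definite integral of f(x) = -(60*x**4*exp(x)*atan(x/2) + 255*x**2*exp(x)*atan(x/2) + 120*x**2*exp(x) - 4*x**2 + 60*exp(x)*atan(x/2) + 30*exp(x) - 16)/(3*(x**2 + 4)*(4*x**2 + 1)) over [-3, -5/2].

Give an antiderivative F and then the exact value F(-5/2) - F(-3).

Differentiate the proposed F(x) back; it has to land on f(x) exactly.
F(x) = -5*exp(x)*atan(x/2) + 2*atan(2*x)/3 is an antiderivative of f.
Check: d/dx[-5*exp(x)*atan(x/2) + 2*atan(2*x)/3] = (-60*x**4*exp(x)*atan(x/2) - 255*x**2*exp(x)*atan(x/2) - 120*x**2*exp(x) + 4*x**2 - 60*exp(x)*atan(x/2) - 30*exp(x) + 16)/(12*x**4 + 51*x**2 + 12), which equals f(x).
F(-5/2) = -2*atan(5)/3 + 5*exp(-5/2)*atan(5/4); F(-3) = -2*atan(6)/3 + 5*exp(-3)*atan(3/2).
Integral = F(-5/2) - F(-3) = -2*atan(5)/3 - 5*exp(-3)*atan(3/2) + 5*exp(-5/2)*atan(5/4) + 2*atan(6)/3.

Antiderivative: F(x) = -5*exp(x)*atan(x/2) + 2*atan(2*x)/3; value = -2*atan(5)/3 - 5*exp(-3)*atan(3/2) + 5*exp(-5/2)*atan(5/4) + 2*atan(6)/3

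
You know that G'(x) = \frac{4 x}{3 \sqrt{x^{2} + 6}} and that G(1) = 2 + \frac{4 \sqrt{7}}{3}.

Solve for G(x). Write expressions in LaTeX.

G'(x) matches the chain-rule pattern g'(h)*h' with inner function h(x) = x^{2} + 6; substituting u = h(x) collapses the integral.
A general antiderivative is \frac{4 \sqrt{x^{2} + 6}}{3} + C.
The condition gives C = 2 + \frac{4 \sqrt{7}}{3} - (\frac{4 \sqrt{7}}{3}) = 2.
So G(x) = \frac{4 \sqrt{x^{2} + 6}}{3} + 2.
Check: d/dx[\frac{4 \sqrt{x^{2} + 6}}{3} + 2] = \frac{4 x}{3 \sqrt{x^{2} + 6}} = G'(x).

G(x) = \frac{4 \sqrt{x^{2} + 6}}{3} + 2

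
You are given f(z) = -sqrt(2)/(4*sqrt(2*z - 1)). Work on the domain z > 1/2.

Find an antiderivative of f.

An antiderivative is F(z) = -sqrt(2)*sqrt(2*z - 1)/4.

Whatever form F(z) takes, F'(z) = f(z) is non-negotiable.
Check: d/dz[-sqrt(2)*sqrt(2*z - 1)/4] = -sqrt(2)/(4*sqrt(2*z - 1)) = f(z).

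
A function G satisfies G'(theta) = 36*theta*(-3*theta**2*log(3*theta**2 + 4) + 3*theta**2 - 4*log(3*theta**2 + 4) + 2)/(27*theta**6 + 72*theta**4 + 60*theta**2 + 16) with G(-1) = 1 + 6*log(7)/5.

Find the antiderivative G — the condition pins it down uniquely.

G(theta) = 1 + 3*log(3*theta**2 + 4)/(3*theta**2/2 + 1)

Recognize the product-rule pattern: G'(theta) = u'v + uv' with u = 3/(3*theta**2/2 + 1), v = log(3*theta**2 + 4), so integration by parts undoes it.
A general antiderivative is 3*log(3*theta**2 + 4)/(3*theta**2/2 + 1) + C.
The condition gives C = 1 + 6*log(7)/5 - (6*log(7)/5) = 1.
So G(theta) = 1 + 3*log(3*theta**2 + 4)/(3*theta**2/2 + 1).
Check: d/dtheta[1 + 3*log(3*theta**2 + 4)/(3*theta**2/2 + 1)] = (-108*theta**3*log(3*theta**2 + 4) + 108*theta**3 - 144*theta*log(3*theta**2 + 4) + 72*theta)/(27*theta**6 + 72*theta**4 + 60*theta**2 + 16), which equals G'(theta).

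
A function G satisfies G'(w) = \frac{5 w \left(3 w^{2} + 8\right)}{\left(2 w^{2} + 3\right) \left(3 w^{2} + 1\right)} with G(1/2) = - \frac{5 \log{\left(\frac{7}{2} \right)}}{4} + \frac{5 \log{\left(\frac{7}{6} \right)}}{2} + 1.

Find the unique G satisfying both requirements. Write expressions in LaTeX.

G(w) = \frac{5 \log{\left(w^{2} + \frac{1}{3} \right)}}{2} - \frac{5 \log{\left(2 w^{2} + 3 \right)}}{4} + 1 + \frac{5 \log{\left(2 \right)}}{2}

Check a candidate G(w) by differentiating: d/dw[G] must match the given G'(w).
A general antiderivative is \frac{5 \log{\left(2 w^{2} + \frac{2}{3} \right)}}{2} - \frac{5 \log{\left(2 w^{2} + 3 \right)}}{4} + C.
The condition gives C = - \frac{5 \log{\left(\frac{7}{2} \right)}}{4} + \frac{5 \log{\left(\frac{7}{6} \right)}}{2} + 1 - (- \frac{5 \log{\left(\frac{7}{2} \right)}}{4} + \frac{5 \log{\left(\frac{7}{6} \right)}}{2}) = 1.
So G(w) = \frac{5 \log{\left(w^{2} + \frac{1}{3} \right)}}{2} - \frac{5 \log{\left(2 w^{2} + 3 \right)}}{4} + 1 + \frac{5 \log{\left(2 \right)}}{2}.
Check: d/dw[\frac{5 \log{\left(w^{2} + \frac{1}{3} \right)}}{2} - \frac{5 \log{\left(2 w^{2} + 3 \right)}}{4} + 1 + \frac{5 \log{\left(2 \right)}}{2}] = \frac{15 w^{3} + 40 w}{6 w^{4} + 11 w^{2} + 3}, which equals G'(w).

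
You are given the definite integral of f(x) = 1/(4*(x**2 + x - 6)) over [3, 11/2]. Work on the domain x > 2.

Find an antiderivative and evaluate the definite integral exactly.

Antiderivative: F(x) = log(x - 2)/20 - log(x + 3)/20; value = -log(17/2)/20 + log(7/2)/20 + log(6)/20

The denominator factors as 4*(x - 2)*(x + 3); partial fractions split f into directly integrable pieces: -1/(20*(x + 3)) + 1/(20*(x - 2)).
F(x) = log(x - 2)/20 - log(x + 3)/20 is an antiderivative of f.
Check: d/dx[log(x - 2)/20 - log(x + 3)/20] = 1/(4*x**2 + 4*x - 24), which equals f(x).
F(11/2) = -log(17/2)/20 + log(7/2)/20; F(3) = -log(6)/20.
Integral = F(11/2) - F(3) = -log(17/2)/20 + log(7/2)/20 + log(6)/20.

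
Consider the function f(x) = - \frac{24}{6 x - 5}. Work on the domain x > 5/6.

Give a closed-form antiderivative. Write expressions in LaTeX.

An antiderivative is F(x) = - 4 \log{\left(3 x - \frac{5}{2} \right)}.

Any candidate F(x) must reproduce f(x) exactly when differentiated.
Check: d/dx[- 4 \log{\left(3 x - \frac{5}{2} \right)}] = - \frac{24}{6 x - 5} = f(x).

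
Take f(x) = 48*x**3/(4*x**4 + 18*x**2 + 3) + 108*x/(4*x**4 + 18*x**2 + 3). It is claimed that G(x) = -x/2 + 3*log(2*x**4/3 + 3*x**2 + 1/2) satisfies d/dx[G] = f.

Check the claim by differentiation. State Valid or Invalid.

d/dx[G] = (-4*x**4 + 96*x**3 - 18*x**2 + 216*x - 3)/(8*x**4 + 36*x**2 + 6)
d/dx[G] - f(x) = -1/2 != 0.

Invalid: d/dx[G] - f = -1/2, which is not 0.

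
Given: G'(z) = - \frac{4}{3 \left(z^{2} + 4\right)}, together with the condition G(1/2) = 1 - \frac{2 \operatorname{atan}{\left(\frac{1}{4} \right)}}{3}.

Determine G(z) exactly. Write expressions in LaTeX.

G(z) = 1 - \frac{2 \operatorname{atan}{\left(\frac{z}{2} \right)}}{3}

Check a candidate G(z) by differentiating: d/dz[G] must match the given G'(z).
A general antiderivative is - \frac{2 \operatorname{atan}{\left(\frac{z}{2} \right)}}{3} + C.
The condition gives C = 1 - \frac{2 \operatorname{atan}{\left(\frac{1}{4} \right)}}{3} - (- \frac{2 \operatorname{atan}{\left(\frac{1}{4} \right)}}{3}) = 1.
So G(z) = 1 - \frac{2 \operatorname{atan}{\left(\frac{z}{2} \right)}}{3}.
Check: d/dz[1 - \frac{2 \operatorname{atan}{\left(\frac{z}{2} \right)}}{3}] = - \frac{4}{3 z^{2} + 12}, which equals G'(z).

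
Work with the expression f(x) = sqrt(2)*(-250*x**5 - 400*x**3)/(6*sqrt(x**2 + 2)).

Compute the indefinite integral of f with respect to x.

f has the shape u'v + uv' for u = -50*x**4/3 and v = sqrt(x**2/2 + 1) — it is the derivative of the product u*v.
Check: d/dx[-25*sqrt(2)*x**4*sqrt(x**2 + 2)/3] = (-125*sqrt(2)*x**5 - 200*sqrt(2)*x**3)/(3*sqrt(x**2 + 2)), which equals f(x).

F(x) = -25*sqrt(2)*x**4*sqrt(x**2 + 2)/3 + C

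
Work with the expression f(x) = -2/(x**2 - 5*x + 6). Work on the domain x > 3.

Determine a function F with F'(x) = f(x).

Factor the denominator ((x - 3)*(x - 2)) and decompose: f = 2/(x - 2) - 2/(x - 3); each piece integrates to a log, atan, or power term.
Check: d/dx[-2*log(x - 3) + 2*log(x - 2)] = -2/(x**2 - 5*x + 6) = f(x).

An antiderivative is F(x) = -2*log(x - 3) + 2*log(x - 2).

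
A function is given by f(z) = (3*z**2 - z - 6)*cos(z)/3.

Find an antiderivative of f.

An antiderivative is F(z) = z**2*sin(z) - z*sin(z)/3 + 2*z*cos(z) - 4*sin(z) - cos(z)/3.

A candidate is checked by its d/dz: the result must match f(z).
Check: d/dz[z**2*sin(z) - z*sin(z)/3 + 2*z*cos(z) - 4*sin(z) - cos(z)/3] = z**2*cos(z) - z*cos(z)/3 - 2*cos(z), which equals f(z).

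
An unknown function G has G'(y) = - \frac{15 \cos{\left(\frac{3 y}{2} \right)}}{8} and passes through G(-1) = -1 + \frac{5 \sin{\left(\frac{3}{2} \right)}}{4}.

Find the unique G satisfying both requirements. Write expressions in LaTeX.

G(y) = - \frac{5 \sin{\left(\frac{3 y}{2} \right)}}{4} - 1

Check a candidate G(y) by differentiating: d/dy[G] must match the given G'(y).
A general antiderivative is - \frac{5 \sin{\left(\frac{3 y}{2} \right)}}{4} + C.
The condition gives C = -1 + \frac{5 \sin{\left(\frac{3}{2} \right)}}{4} - (\frac{5 \sin{\left(\frac{3}{2} \right)}}{4}) = -1.
So G(y) = - \frac{5 \sin{\left(\frac{3 y}{2} \right)}}{4} - 1.
Check: d/dy[- \frac{5 \sin{\left(\frac{3 y}{2} \right)}}{4} - 1] = - \frac{15 \cos{\left(\frac{3 y}{2} \right)}}{8} = G'(y).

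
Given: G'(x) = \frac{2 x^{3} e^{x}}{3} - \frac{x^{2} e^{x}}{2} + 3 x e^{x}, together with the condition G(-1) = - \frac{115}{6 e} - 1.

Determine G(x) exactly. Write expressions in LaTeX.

G(x) = \frac{2 x^{3} e^{x}}{3} - \frac{5 x^{2} e^{x}}{2} + 8 x e^{x} - 8 e^{x} - 1

Recognize the product-rule pattern: G'(x) = u'v + uv' with u = \frac{2 x^{3}}{3} - \frac{5 x^{2}}{2} + 8 x - 8, v = e^{x}, so integration by parts undoes it.
A general antiderivative is \frac{\left(4 x^{3} - 15 x^{2} + 48 x - 48\right) e^{x}}{6} + C.
The condition gives C = - \frac{115}{6 e} - 1 - (- \frac{115}{6 e}) = -1.
So G(x) = \frac{2 x^{3} e^{x}}{3} - \frac{5 x^{2} e^{x}}{2} + 8 x e^{x} - 8 e^{x} - 1.
Check: d/dx[\frac{2 x^{3} e^{x}}{3} - \frac{5 x^{2} e^{x}}{2} + 8 x e^{x} - 8 e^{x} - 1] = \frac{2 x^{3} e^{x}}{3} - \frac{x^{2} e^{x}}{2} + 3 x e^{x} = G'(x).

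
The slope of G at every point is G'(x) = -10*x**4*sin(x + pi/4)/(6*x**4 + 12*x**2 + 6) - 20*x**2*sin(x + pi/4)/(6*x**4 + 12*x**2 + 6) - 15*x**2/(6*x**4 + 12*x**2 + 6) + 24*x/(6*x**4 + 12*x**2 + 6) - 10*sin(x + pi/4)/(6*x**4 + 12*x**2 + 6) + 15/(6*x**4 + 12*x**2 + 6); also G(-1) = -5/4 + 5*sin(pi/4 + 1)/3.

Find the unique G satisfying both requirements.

G(x) = (5*x - 4)/(2*x**2 + 2) + 5*cos(x + pi/4)/3 + 1

The integrand splits into summands that can be handled one at a time.
A general antiderivative is (5*x - 4)/(2*x**2 + 2) + 5*cos(x + pi/4)/3 + C.
The condition gives C = -5/4 + 5*sin(pi/4 + 1)/3 - (-9/4 + 5*sin(pi/4 + 1)/3) = 1.
So G(x) = (5*x - 4)/(2*x**2 + 2) + 5*cos(x + pi/4)/3 + 1.
Check: d/dx[(5*x - 4)/(2*x**2 + 2) + 5*cos(x + pi/4)/3 + 1] = (-10*x**4*sin(x + pi/4) - 20*x**2*sin(x + pi/4) - 15*x**2 + 24*x - 10*sin(x + pi/4) + 15)/(6*x**4 + 12*x**2 + 6), which equals G'(x).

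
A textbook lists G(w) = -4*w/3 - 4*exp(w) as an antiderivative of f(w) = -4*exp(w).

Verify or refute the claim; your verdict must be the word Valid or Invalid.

Invalid: d/dw[G] - f = -4/3, which is not 0.

d/dw[G] = -4*exp(w) - 4/3
d/dw[G] - f(w) = -4/3 != 0.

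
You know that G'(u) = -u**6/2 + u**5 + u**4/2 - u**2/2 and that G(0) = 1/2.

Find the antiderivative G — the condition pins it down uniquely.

Integrate term by term and add the pieces.
A general antiderivative is -u**7/14 + u**6/6 + u**5/10 - u**3/6 + C.
The condition gives C = 1/2 - (0) = 1/2.
So G(u) = -u**7/14 + u**6/6 + u**5/10 - u**3/6 + 1/2.
Check: d/du[-u**7/14 + u**6/6 + u**5/10 - u**3/6 + 1/2] = -u**6/2 + u**5 + u**4/2 - u**2/2 = G'(u).

G(u) = -u**7/14 + u**6/6 + u**5/10 - u**3/6 + 1/2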